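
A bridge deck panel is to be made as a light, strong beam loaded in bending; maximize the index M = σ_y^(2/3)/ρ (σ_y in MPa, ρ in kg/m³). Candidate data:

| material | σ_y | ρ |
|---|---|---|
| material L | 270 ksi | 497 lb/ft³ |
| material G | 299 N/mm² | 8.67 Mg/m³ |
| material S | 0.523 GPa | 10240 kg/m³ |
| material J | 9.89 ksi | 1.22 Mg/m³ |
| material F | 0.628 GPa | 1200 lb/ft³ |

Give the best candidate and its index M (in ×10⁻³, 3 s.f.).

Convert each candidate to consistent units, then evaluate M:
  material L: σ_y = 1862 MPa, ρ = 7961 kg/m³
  material G: σ_y = 299.0 MPa, ρ = 8670 kg/m³
  material S: σ_y = 523.0 MPa, ρ = 10240 kg/m³
  material J: σ_y = 68.19 MPa, ρ = 1220 kg/m³
  material F: σ_y = 628.0 MPa, ρ = 19220 kg/m³
  material L: M = 19.0×10⁻³
  material J: M = 13.7×10⁻³
  material S: M = 6.34×10⁻³
  material G: M = 5.16×10⁻³
  material F: M = 3.82×10⁻³
The maximum is for material L.

material L, M = 19.0×10⁻³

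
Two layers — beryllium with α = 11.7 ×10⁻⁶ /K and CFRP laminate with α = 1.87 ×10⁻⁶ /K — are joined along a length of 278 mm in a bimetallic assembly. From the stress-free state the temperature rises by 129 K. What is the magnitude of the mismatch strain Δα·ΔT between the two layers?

1.27×10⁻³

Δα = |11.7 − 1.87|×10⁻⁶/K = 9.83×10⁻⁶/K.
Mismatch strain = Δα·ΔT = 9.83×10⁻⁶ × 129.0 = 1.27×10⁻³.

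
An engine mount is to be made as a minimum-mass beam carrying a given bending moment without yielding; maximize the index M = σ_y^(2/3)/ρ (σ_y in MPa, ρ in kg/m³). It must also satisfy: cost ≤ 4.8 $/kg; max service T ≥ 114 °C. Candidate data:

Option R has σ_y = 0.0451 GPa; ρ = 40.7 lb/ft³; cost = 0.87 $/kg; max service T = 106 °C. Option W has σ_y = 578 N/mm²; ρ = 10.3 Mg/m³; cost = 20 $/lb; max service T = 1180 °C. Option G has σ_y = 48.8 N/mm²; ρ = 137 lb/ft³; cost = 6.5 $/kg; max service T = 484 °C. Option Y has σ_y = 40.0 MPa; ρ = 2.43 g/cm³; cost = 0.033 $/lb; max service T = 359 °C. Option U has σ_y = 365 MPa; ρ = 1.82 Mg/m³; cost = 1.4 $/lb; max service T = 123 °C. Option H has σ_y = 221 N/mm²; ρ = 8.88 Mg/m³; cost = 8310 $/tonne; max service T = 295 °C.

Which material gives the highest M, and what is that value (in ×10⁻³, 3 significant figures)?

Screen on constraints: cost ≤ 4.8 $/kg; max service T ≥ 114 °C. Survivors: option Y, option U.
After converting to SI:
  option Y: σ_y = 40.00 MPa, ρ = 2430 kg/m³
  option U: σ_y = 365.0 MPa, ρ = 1820 kg/m³
  option U: M = 28.1×10⁻³
  option Y: M = 4.81×10⁻³
Highest index: option U.

option U, M = 28.1×10⁻³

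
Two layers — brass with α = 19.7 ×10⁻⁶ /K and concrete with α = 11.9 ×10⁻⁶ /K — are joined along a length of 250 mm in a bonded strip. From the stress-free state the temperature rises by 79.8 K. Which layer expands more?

brass

α(brass) = 19.7×10⁻⁶/K vs α(concrete) = 11.9×10⁻⁶/K.
Higher α expands more for the same ΔT: brass.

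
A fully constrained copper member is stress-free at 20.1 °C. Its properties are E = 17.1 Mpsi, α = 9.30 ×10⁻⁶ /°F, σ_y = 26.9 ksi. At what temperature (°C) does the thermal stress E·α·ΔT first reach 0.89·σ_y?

E = 17.1 Mpsi = 117.9 GPa.
α = 9.30×10⁻⁶/°F × 9/5 = 16.7×10⁻⁶/K.
σ_y = 26.9 ksi = 185.5 MPa.
E·α·ΔT = 165.1 MPa ⇒ ΔT = 165.1 / (117.9×10³ × 16.7×10⁻⁶) = 83.64 K.
T = 20.1 + 83.64 = 103.7 °C.

104 °C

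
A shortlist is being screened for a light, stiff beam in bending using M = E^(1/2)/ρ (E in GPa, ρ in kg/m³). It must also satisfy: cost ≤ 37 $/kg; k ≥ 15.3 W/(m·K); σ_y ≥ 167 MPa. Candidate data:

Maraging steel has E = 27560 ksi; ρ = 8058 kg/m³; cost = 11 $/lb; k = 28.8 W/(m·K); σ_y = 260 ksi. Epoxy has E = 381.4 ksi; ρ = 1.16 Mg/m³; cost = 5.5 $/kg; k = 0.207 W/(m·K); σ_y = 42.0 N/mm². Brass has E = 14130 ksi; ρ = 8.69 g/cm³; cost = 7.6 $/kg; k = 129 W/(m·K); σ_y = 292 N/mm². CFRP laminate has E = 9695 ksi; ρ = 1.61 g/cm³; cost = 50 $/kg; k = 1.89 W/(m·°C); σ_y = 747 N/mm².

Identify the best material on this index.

Screen on constraints: cost ≤ 37 $/kg; k ≥ 15.3 W/(m·K); σ_y ≥ 167 MPa. Survivors: maraging steel, brass.
Putting every candidate on a common basis:
  maraging steel: E = 190.0 GPa, ρ = 8058 kg/m³
  brass: E = 97.42 GPa, ρ = 8690 kg/m³
  maraging steel: M = 1.71×10⁻³
  brass: M = 1.14×10⁻³
Maraging steel has the largest M.

maraging steel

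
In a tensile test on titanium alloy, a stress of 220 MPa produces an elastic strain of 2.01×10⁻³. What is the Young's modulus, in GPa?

109 GPa

E = σ/ε = 220 MPa / 2.01×10⁻³ = 109500 MPa = 109 GPa.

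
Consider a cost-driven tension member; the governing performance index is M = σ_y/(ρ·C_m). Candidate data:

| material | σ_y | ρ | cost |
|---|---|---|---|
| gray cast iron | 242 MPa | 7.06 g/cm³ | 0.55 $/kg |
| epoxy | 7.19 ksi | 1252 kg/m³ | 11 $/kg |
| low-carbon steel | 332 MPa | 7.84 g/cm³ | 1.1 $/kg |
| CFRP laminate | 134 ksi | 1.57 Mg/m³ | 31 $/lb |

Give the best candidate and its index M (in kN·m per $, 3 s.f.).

Convert each candidate to consistent units, then evaluate M:
  gray cast iron: σ_y = 242.0 MPa, ρ = 7060 kg/m³, cost = 0.5500 $/kg
  epoxy: σ_y = 49.57 MPa, ρ = 1252 kg/m³, cost = 11.00 $/kg
  low-carbon steel: σ_y = 332.0 MPa, ρ = 7840 kg/m³, cost = 1.100 $/kg
  CFRP laminate: σ_y = 923.9 MPa, ρ = 1570 kg/m³, cost = 68.34 $/kg
  gray cast iron: M = 62.3 kN·m per $
  low-carbon steel: M = 38.5 kN·m per $
  CFRP laminate: M = 8.61 kN·m per $
  epoxy: M = 3.60 kN·m per $
Gray cast iron ranks first.

gray cast iron, M = 62.3 kN·m per $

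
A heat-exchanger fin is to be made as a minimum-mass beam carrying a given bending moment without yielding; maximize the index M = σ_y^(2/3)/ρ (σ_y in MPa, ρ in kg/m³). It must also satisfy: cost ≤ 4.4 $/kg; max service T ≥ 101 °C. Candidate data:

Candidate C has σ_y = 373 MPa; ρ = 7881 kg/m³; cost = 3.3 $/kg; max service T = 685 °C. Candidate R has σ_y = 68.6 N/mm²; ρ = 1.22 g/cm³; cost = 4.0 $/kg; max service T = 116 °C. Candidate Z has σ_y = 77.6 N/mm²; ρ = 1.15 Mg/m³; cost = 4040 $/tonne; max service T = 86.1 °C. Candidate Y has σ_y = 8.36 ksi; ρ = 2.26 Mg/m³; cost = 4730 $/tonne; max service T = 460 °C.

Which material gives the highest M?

candidate R

Screen on constraints: cost ≤ 4.4 $/kg; max service T ≥ 101 °C. Survivors: candidate C, candidate R.
Normalizing units and computing the index:
  candidate C: σ_y = 373.0 MPa, ρ = 7881 kg/m³
  candidate R: σ_y = 68.60 MPa, ρ = 1220 kg/m³
  candidate R: M = 13.7×10⁻³
  candidate C: M = 6.57×10⁻³
Candidate R has the largest M.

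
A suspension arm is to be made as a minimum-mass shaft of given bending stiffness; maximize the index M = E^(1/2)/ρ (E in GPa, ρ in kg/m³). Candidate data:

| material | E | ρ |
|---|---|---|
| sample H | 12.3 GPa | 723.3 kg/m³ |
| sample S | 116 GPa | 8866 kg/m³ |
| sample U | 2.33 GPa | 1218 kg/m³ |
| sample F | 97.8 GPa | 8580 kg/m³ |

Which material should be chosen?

Evaluate M for each candidate:
  sample H: M = 4.85×10⁻³
  sample U: M = 1.25×10⁻³
  sample S: M = 1.21×10⁻³
  sample F: M = 1.15×10⁻³
The maximum is for sample H.

sample H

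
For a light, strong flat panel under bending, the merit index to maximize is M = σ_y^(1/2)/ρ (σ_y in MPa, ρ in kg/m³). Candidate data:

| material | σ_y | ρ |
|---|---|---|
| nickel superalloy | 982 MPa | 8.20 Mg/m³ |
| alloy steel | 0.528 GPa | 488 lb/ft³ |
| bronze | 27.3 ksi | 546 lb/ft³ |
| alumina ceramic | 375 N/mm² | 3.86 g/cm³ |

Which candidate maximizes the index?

Normalizing units and computing the index:
  nickel superalloy: σ_y = 982.0 MPa, ρ = 8200 kg/m³
  alloy steel: σ_y = 528.0 MPa, ρ = 7817 kg/m³
  bronze: σ_y = 188.2 MPa, ρ = 8746 kg/m³
  alumina ceramic: σ_y = 375.0 MPa, ρ = 3860 kg/m³
  alumina ceramic: M = 5.02×10⁻³
  nickel superalloy: M = 3.82×10⁻³
  alloy steel: M = 2.94×10⁻³
  bronze: M = 1.57×10⁻³
Alumina ceramic ranks first.

alumina ceramic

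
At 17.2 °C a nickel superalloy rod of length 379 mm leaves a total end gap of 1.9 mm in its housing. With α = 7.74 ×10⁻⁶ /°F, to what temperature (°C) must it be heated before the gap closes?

377 °C

α = 7.74×10⁻⁶/°F × 9/5 = 13.9×10⁻⁶/K.
α·L₀·ΔT = 1.9 mm ⇒ ΔT = 1.9 / (13.9×10⁻⁶ × 379.0) = 359.8 K.
T = 17.2 + 359.8 = 377.0 °C.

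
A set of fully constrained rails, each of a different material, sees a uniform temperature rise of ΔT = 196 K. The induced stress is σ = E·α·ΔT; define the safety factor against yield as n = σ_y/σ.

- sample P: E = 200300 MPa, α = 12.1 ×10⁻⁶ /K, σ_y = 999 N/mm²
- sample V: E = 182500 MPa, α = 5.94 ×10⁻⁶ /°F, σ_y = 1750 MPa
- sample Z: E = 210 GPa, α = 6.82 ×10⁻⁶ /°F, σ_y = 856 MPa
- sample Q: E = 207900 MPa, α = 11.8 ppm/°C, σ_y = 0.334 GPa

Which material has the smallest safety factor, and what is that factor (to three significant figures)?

With everything in SI (GPa, ×10⁻⁶/K, MPa):
  sample P: E = 200.3, α = 12.1, σ_y = 999.0 → σ = 475 MPa, n = 2.10
  sample V: E = 182.5, α = 10.7, σ_y = 1750 → σ = 382 MPa, n = 4.58
  sample Z: E = 210.0, α = 12.3, σ_y = 856.0 → σ = 505 MPa, n = 1.69
  sample Q: E = 207.9, α = 11.8, σ_y = 334.0 → σ = 481 MPa, n = 0.695
The minimum is sample Q at n = 0.695.

sample Q, n = 0.695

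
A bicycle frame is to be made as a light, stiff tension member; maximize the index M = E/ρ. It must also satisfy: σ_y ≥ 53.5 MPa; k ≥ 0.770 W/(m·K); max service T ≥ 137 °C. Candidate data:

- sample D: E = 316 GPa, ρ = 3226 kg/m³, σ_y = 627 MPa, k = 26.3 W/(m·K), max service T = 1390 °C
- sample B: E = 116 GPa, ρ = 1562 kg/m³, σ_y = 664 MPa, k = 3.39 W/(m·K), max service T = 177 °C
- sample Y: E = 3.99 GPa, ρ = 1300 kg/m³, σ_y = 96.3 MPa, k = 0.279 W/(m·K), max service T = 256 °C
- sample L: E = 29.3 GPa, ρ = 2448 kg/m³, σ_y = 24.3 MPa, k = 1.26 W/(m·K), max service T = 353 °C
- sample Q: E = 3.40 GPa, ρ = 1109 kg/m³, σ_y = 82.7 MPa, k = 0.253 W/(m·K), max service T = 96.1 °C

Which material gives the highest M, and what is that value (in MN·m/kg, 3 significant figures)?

sample D, M = 98.0 MN·m/kg

Screen on constraints: σ_y ≥ 53.5 MPa; k ≥ 0.770 W/(m·K); max service T ≥ 137 °C. Survivors: sample D, sample B.
Per-candidate index values:
  sample D: M = 98.0 MN·m/kg
  sample B: M = 74.3 MN·m/kg
Sample D ranks first.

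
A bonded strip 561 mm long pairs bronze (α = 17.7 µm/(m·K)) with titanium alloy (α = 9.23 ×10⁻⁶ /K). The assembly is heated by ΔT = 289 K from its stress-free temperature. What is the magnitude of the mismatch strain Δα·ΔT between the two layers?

Δα = |17.7 − 9.23|×10⁻⁶/K = 8.47×10⁻⁶/K.
Mismatch strain = Δα·ΔT = 8.47×10⁻⁶ × 289.0 = 2.45×10⁻³.

2.45×10⁻³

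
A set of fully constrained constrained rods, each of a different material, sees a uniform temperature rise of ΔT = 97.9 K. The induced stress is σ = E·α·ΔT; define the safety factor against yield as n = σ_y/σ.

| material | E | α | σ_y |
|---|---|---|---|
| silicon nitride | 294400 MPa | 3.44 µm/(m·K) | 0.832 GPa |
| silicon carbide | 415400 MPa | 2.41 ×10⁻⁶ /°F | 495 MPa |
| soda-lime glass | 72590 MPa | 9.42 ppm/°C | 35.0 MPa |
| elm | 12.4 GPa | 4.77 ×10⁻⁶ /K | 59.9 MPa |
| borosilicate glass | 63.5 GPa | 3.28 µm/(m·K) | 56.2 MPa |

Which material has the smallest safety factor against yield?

Per material, after unit conversion:
  silicon nitride: E = 294.4, α = 3.44, σ_y = 832.0 → σ = 99.1 MPa, n = 8.39
  silicon carbide: E = 415.4, α = 4.34, σ_y = 495.0 → σ = 176 MPa, n = 2.81
  soda-lime glass: E = 72.59, α = 9.42, σ_y = 35.00 → σ = 66.9 MPa, n = 0.523
  elm: E = 12.40, α = 4.77, σ_y = 59.90 → σ = 5.79 MPa, n = 10.3
  borosilicate glass: E = 63.50, α = 3.28, σ_y = 56.20 → σ = 20.4 MPa, n = 2.76
Smallest n: soda-lime glass with n = 0.523.

soda-lime glass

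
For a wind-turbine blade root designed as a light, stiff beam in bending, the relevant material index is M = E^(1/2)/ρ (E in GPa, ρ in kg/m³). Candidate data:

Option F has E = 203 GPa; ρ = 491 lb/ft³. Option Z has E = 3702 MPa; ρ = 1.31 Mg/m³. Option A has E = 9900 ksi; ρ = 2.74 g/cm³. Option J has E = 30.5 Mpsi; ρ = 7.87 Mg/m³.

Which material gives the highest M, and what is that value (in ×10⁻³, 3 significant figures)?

After converting to SI:
  option F: E = 203.0 GPa, ρ = 7865 kg/m³
  option Z: E = 3.702 GPa, ρ = 1310 kg/m³
  option A: E = 68.26 GPa, ρ = 2740 kg/m³
  option J: E = 210.3 GPa, ρ = 7870 kg/m³
  option A: M = 3.02×10⁻³
  option J: M = 1.84×10⁻³
  option F: M = 1.81×10⁻³
  option Z: M = 1.47×10⁻³
The maximum is for option A.

option A, M = 3.02×10⁻³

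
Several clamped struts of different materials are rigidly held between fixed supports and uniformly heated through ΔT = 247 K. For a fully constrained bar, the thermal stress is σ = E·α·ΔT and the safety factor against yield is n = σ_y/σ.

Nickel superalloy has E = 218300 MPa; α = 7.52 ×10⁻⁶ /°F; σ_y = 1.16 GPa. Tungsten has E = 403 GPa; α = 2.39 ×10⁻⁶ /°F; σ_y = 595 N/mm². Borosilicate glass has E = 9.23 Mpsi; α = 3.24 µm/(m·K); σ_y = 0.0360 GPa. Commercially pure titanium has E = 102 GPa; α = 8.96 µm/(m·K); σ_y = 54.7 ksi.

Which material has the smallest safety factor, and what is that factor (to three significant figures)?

borosilicate glass, n = 0.707

Converting E to GPa, α to ×10⁻⁶/K, σ_y to MPa, then σ and n for each:
  nickel superalloy: E = 218.3, α = 13.5, σ_y = 1160 → σ = 730 MPa, n = 1.59
  tungsten: E = 403.0, α = 4.30, σ_y = 595.0 → σ = 428 MPa, n = 1.39
  borosilicate glass: E = 63.64, α = 3.24, σ_y = 36.00 → σ = 50.9 MPa, n = 0.707
  commercially pure titanium: E = 102.0, α = 8.96, σ_y = 377.1 → σ = 226 MPa, n = 1.67
Smallest n: borosilicate glass with n = 0.707.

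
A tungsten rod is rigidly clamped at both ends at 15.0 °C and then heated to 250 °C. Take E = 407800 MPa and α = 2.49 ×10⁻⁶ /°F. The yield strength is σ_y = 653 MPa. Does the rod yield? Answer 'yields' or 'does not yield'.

does not yield

E = 407800 MPa = 407.8 GPa.
α = 2.49×10⁻⁶/°F × 9/5 = 4.48×10⁻⁶/K.
ΔT = 235.0 K. Constrained thermal stress σ = E·α·ΔT = 407.8×10³ MPa × 4.48×10⁻⁶ × 235.0 = 430 MPa (compressive).
Compare to σ_y = 653 MPa: σ < σ_y, so it does not yield.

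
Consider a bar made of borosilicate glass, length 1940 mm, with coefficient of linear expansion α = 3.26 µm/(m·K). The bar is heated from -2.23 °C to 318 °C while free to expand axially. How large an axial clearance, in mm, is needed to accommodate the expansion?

2.03 mm

ΔT = 318 − (-2.23) = 320.2 K.
ΔL = α·L₀·ΔT = 3.26×10⁻⁶ × 1940 mm × 320.2 K = 2.03 mm.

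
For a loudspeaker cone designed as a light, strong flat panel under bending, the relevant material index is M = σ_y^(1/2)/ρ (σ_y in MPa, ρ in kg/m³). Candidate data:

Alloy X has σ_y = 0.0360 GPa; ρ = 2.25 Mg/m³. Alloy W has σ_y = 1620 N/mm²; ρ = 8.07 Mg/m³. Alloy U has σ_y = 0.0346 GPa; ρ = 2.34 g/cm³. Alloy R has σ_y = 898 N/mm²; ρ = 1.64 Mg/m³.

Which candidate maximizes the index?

alloy R

In SI units:
  alloy X: σ_y = 36.00 MPa, ρ = 2250 kg/m³
  alloy W: σ_y = 1620 MPa, ρ = 8070 kg/m³
  alloy U: σ_y = 34.60 MPa, ρ = 2340 kg/m³
  alloy R: σ_y = 898.0 MPa, ρ = 1640 kg/m³
  alloy R: M = 18.3×10⁻³
  alloy W: M = 4.99×10⁻³
  alloy X: M = 2.67×10⁻³
  alloy U: M = 2.51×10⁻³
The maximum is for alloy R.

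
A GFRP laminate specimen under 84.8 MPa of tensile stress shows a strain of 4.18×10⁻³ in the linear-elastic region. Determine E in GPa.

E = σ/ε = 84.8 MPa / 4.18×10⁻³ = 20290 MPa = 20.3 GPa.

20.3 GPa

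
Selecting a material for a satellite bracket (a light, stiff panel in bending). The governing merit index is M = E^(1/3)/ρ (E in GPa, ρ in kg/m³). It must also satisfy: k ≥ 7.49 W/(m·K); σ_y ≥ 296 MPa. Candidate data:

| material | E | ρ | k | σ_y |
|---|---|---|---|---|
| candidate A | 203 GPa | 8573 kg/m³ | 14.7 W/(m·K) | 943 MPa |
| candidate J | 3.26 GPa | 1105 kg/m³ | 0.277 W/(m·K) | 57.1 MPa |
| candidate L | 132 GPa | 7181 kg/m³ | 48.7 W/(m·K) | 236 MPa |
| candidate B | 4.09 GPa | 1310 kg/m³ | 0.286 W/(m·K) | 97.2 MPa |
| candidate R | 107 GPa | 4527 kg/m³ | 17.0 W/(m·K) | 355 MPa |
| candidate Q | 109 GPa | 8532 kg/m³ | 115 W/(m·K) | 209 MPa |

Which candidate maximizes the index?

candidate R

Screen on constraints: k ≥ 7.49 W/(m·K); σ_y ≥ 296 MPa. Survivors: candidate A, candidate R.
Evaluate M for each candidate:
  candidate R: M = 1.05×10⁻³
  candidate A: M = 0.686×10⁻³
Highest index: candidate R.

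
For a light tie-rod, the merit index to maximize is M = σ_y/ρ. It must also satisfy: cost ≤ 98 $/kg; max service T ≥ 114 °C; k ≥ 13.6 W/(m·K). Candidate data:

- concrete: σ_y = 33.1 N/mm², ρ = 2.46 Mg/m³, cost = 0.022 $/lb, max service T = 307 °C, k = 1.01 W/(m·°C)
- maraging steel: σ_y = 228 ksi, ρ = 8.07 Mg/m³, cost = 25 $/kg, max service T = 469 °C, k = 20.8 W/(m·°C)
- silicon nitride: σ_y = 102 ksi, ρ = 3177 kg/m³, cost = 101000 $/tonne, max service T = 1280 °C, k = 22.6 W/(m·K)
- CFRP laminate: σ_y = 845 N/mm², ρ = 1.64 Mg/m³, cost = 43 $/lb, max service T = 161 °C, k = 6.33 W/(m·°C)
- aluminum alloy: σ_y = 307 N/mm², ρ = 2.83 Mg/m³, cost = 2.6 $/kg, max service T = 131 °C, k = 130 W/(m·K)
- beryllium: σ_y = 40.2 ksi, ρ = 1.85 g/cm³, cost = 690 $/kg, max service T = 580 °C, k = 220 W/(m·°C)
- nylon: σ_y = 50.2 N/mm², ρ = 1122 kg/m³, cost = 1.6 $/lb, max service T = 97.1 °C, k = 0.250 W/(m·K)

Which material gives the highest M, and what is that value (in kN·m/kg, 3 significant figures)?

Screen on constraints: cost ≤ 98 $/kg; max service T ≥ 114 °C; k ≥ 13.6 W/(m·K). Survivors: maraging steel, aluminum alloy.
In SI units:
  maraging steel: σ_y = 1572 MPa, ρ = 8070 kg/m³
  aluminum alloy: σ_y = 307.0 MPa, ρ = 2830 kg/m³
  maraging steel: M = 195 kN·m/kg
  aluminum alloy: M = 108 kN·m/kg
The maximum is for maraging steel.

maraging steel, M = 195 kN·m/kg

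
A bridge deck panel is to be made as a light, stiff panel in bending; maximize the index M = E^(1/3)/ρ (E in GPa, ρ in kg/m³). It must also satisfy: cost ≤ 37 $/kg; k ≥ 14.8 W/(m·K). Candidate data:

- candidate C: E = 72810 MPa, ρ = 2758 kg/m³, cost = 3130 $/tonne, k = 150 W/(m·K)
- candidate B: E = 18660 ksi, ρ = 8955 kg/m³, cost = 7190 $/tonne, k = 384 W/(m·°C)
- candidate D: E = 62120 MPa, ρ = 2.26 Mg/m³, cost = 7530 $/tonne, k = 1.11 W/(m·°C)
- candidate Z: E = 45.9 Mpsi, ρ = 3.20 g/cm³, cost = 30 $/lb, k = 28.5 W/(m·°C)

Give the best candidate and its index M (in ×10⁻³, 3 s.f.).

Screen on constraints: cost ≤ 37 $/kg; k ≥ 14.8 W/(m·K). Survivors: candidate C, candidate B.
Convert each candidate to consistent units, then evaluate M:
  candidate C: E = 72.81 GPa, ρ = 2758 kg/m³
  candidate B: E = 128.7 GPa, ρ = 8955 kg/m³
  candidate C: M = 1.51×10⁻³
  candidate B: M = 0.564×10⁻³
Highest index: candidate C.

candidate C, M = 1.51×10⁻³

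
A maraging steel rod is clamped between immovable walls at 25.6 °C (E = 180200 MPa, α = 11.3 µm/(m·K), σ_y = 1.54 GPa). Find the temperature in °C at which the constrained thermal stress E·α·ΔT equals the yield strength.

782 °C

E = 180200 MPa = 180.2 GPa.
σ_y = 1.54 GPa = 1540 MPa.
E·α·ΔT = 1540 MPa ⇒ ΔT = 1540 / (180.2×10³ × 11.3×10⁻⁶) = 756.3 K.
T = 25.6 + 756.3 = 781.9 °C.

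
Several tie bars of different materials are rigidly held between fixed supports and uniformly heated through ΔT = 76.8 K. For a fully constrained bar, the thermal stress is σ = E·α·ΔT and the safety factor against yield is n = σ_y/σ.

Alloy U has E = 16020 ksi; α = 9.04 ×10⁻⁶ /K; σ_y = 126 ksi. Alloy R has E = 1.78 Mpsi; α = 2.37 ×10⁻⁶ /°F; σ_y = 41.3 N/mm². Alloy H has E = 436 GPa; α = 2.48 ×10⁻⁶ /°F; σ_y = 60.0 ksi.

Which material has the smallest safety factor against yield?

alloy H

In consistent units (E in GPa, α in ×10⁻⁶/K, σ_y in MPa):
  alloy U: E = 110.5, α = 9.04, σ_y = 868.7 → σ = 76.7 MPa, n = 11.3
  alloy R: E = 12.27, α = 4.27, σ_y = 41.30 → σ = 4.02 MPa, n = 10.3
  alloy H: E = 436.0, α = 4.46, σ_y = 413.7 → σ = 149 MPa, n = 2.77
Smallest n: alloy H with n = 2.77.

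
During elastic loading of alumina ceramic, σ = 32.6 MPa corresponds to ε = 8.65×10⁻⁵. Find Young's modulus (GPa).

E = σ/ε = 32.6 MPa / 8.65×10⁻⁵ = 376900 MPa = 377 GPa.

377 GPa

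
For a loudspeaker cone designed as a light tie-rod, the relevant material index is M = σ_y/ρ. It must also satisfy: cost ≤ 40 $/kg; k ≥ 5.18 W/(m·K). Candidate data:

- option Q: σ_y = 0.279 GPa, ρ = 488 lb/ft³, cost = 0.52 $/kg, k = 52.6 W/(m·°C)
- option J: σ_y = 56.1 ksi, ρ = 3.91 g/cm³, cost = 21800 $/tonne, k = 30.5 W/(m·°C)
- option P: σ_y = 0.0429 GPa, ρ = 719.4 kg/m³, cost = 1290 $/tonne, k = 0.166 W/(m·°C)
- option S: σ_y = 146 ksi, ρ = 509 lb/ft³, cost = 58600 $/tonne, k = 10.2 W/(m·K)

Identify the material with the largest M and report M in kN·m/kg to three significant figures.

option J, M = 98.9 kN·m/kg

Screen on constraints: cost ≤ 40 $/kg; k ≥ 5.18 W/(m·K). Survivors: option Q, option J.
Convert each candidate to consistent units, then evaluate M:
  option Q: σ_y = 279.0 MPa, ρ = 7817 kg/m³
  option J: σ_y = 386.8 MPa, ρ = 3910 kg/m³
  option J: M = 98.9 kN·m/kg
  option Q: M = 35.7 kN·m/kg
Highest index: option J.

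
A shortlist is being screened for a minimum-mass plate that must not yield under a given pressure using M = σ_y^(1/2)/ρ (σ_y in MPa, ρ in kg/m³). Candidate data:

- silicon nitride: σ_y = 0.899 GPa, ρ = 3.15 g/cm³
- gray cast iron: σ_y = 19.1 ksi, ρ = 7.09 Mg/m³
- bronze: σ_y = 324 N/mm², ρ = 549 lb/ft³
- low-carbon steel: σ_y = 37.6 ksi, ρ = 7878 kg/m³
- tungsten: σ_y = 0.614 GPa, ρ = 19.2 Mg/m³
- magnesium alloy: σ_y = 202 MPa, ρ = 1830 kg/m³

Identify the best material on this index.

silicon nitride

Convert each candidate to consistent units, then evaluate M:
  silicon nitride: σ_y = 899.0 MPa, ρ = 3150 kg/m³
  gray cast iron: σ_y = 131.7 MPa, ρ = 7090 kg/m³
  bronze: σ_y = 324.0 MPa, ρ = 8794 kg/m³
  low-carbon steel: σ_y = 259.2 MPa, ρ = 7878 kg/m³
  tungsten: σ_y = 614.0 MPa, ρ = 19200 kg/m³
  magnesium alloy: σ_y = 202.0 MPa, ρ = 1830 kg/m³
  silicon nitride: M = 9.52×10⁻³
  magnesium alloy: M = 7.77×10⁻³
  bronze: M = 2.05×10⁻³
  low-carbon steel: M = 2.04×10⁻³
  gray cast iron: M = 1.62×10⁻³
  tungsten: M = 1.29×10⁻³
The maximum is for silicon nitride.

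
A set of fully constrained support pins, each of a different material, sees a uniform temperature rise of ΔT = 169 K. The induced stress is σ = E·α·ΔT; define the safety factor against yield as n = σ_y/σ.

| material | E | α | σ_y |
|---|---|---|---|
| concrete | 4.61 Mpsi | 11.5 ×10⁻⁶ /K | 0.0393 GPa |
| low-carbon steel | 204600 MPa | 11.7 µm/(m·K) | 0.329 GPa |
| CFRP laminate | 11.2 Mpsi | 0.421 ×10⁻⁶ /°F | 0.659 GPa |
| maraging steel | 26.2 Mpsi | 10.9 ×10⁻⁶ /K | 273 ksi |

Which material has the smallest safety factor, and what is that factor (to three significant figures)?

Per material, after unit conversion:
  concrete: E = 31.78, α = 11.5, σ_y = 39.30 → σ = 61.8 MPa, n = 0.636
  low-carbon steel: E = 204.6, α = 11.7, σ_y = 329.0 → σ = 405 MPa, n = 0.813
  CFRP laminate: E = 77.22, α = 0.758, σ_y = 659.0 → σ = 9.89 MPa, n = 66.6
  maraging steel: E = 180.6, α = 10.9, σ_y = 1882 → σ = 333 MPa, n = 5.66
Concrete has the lowest safety factor, n = 0.636.

concrete, n = 0.636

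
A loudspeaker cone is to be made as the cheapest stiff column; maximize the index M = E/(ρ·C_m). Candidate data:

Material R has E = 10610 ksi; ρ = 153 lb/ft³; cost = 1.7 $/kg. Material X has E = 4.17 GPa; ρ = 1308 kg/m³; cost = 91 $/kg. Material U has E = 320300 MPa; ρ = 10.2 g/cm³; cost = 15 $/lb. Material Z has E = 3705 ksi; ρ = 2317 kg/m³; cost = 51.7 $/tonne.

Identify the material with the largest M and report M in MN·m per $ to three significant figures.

Convert each candidate to consistent units, then evaluate M:
  material R: E = 73.15 GPa, ρ = 2451 kg/m³, cost = 1.700 $/kg
  material X: E = 4.170 GPa, ρ = 1308 kg/m³, cost = 91.00 $/kg
  material U: E = 320.3 GPa, ρ = 10200 kg/m³, cost = 33.07 $/kg
  material Z: E = 25.55 GPa, ρ = 2317 kg/m³, cost = 0.05170 $/kg
  material Z: M = 213 MN·m per $
  material R: M = 17.6 MN·m per $
  material U: M = 0.950 MN·m per $
  material X: M = 0.0350 MN·m per $
Highest index: material Z.

material Z, M = 213 MN·m per $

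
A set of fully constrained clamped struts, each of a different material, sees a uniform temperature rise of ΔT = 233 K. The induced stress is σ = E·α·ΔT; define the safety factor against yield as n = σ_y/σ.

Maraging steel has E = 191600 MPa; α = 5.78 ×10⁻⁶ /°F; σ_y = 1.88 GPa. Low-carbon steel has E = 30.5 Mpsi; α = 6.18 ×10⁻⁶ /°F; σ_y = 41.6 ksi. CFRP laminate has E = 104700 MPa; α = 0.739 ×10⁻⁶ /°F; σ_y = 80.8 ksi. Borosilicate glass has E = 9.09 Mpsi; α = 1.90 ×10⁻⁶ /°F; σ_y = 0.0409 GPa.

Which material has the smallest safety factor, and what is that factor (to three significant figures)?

low-carbon steel, n = 0.526

Per material, after unit conversion:
  maraging steel: E = 191.6, α = 10.4, σ_y = 1880 → σ = 464 MPa, n = 4.05
  low-carbon steel: E = 210.3, α = 11.1, σ_y = 286.8 → σ = 545 MPa, n = 0.526
  CFRP laminate: E = 104.7, α = 1.33, σ_y = 557.1 → σ = 32.5 MPa, n = 17.2
  borosilicate glass: E = 62.67, α = 3.42, σ_y = 40.90 → σ = 49.9 MPa, n = 0.819
The minimum is low-carbon steel at n = 0.526.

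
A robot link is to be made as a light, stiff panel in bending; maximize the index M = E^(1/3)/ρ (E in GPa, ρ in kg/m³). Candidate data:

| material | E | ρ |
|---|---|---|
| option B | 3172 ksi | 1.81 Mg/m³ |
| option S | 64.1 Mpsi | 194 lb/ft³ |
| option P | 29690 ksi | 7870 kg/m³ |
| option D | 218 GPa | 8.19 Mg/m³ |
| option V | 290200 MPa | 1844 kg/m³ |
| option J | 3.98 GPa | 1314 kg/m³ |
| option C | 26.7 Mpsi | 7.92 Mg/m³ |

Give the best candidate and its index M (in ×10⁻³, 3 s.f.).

option V, M = 3.59×10⁻³

After converting to SI:
  option B: E = 21.87 GPa, ρ = 1810 kg/m³
  option S: E = 442.0 GPa, ρ = 3108 kg/m³
  option P: E = 204.7 GPa, ρ = 7870 kg/m³
  option D: E = 218.0 GPa, ρ = 8190 kg/m³
  option V: E = 290.2 GPa, ρ = 1844 kg/m³
  option J: E = 3.980 GPa, ρ = 1314 kg/m³
  option C: E = 184.1 GPa, ρ = 7920 kg/m³
  option V: M = 3.59×10⁻³
  option S: M = 2.45×10⁻³
  option B: M = 1.55×10⁻³
  option J: M = 1.21×10⁻³
  option P: M = 0.749×10⁻³
  option D: M = 0.735×10⁻³
  option C: M = 0.718×10⁻³
Highest index: option V.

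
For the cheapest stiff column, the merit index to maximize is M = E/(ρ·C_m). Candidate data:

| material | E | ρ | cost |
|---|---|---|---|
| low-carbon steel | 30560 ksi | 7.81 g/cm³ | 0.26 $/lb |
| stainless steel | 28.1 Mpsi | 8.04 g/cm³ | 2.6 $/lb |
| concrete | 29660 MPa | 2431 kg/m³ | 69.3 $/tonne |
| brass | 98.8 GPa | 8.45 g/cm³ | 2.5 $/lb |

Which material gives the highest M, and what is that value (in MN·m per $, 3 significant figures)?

After converting to SI:
  low-carbon steel: E = 210.7 GPa, ρ = 7810 kg/m³, cost = 0.5732 $/kg
  stainless steel: E = 193.7 GPa, ρ = 8040 kg/m³, cost = 5.732 $/kg
  concrete: E = 29.66 GPa, ρ = 2431 kg/m³, cost = 0.06930 $/kg
  brass: E = 98.80 GPa, ρ = 8450 kg/m³, cost = 5.511 $/kg
  concrete: M = 176 MN·m per $
  low-carbon steel: M = 47.1 MN·m per $
  stainless steel: M = 4.20 MN·m per $
  brass: M = 2.12 MN·m per $
The maximum is for concrete.

concrete, M = 176 MN·m per $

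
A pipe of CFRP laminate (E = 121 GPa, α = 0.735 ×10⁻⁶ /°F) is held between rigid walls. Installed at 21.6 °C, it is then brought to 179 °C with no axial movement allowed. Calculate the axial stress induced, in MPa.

25.2 MPa

α = 0.735×10⁻⁶/°F × 9/5 = 1.32×10⁻⁶/K.
ΔT = 157.4 K. Constrained thermal stress σ = E·α·ΔT = 121.0×10³ MPa × 1.32×10⁻⁶ × 157.4 = 25.2 MPa (compressive).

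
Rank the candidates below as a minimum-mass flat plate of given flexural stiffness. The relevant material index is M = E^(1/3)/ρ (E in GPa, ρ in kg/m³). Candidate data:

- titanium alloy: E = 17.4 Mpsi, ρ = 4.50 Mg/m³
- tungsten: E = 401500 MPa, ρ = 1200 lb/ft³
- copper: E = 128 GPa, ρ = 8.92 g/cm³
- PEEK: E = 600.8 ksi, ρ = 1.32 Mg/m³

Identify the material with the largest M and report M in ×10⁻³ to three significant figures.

PEEK, M = 1.22×10⁻³

Normalizing units and computing the index:
  titanium alloy: E = 120.0 GPa, ρ = 4500 kg/m³
  tungsten: E = 401.5 GPa, ρ = 19220 kg/m³
  copper: E = 128.0 GPa, ρ = 8920 kg/m³
  PEEK: E = 4.142 GPa, ρ = 1320 kg/m³
  PEEK: M = 1.22×10⁻³
  titanium alloy: M = 1.10×10⁻³
  copper: M = 0.565×10⁻³
  tungsten: M = 0.384×10⁻³
PEEK has the largest M.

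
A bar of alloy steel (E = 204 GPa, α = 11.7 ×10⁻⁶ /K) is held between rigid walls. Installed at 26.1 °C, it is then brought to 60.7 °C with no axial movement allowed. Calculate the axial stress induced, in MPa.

ΔT = 34.60 K. Constrained thermal stress σ = E·α·ΔT = 204.0×10³ MPa × 11.7×10⁻⁶ × 34.60 = 82.6 MPa (compressive).

82.6 MPa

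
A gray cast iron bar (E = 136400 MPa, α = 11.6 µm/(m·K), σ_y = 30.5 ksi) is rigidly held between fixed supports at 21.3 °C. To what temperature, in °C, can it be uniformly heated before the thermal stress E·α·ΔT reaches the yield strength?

154 °C

E = 136400 MPa = 136.4 GPa.
σ_y = 30.5 ksi = 210.3 MPa.
E·α·ΔT = 210.3 MPa ⇒ ΔT = 210.3 / (136.4×10³ × 11.6×10⁻⁶) = 132.9 K.
T = 21.3 + 132.9 = 154.2 °C.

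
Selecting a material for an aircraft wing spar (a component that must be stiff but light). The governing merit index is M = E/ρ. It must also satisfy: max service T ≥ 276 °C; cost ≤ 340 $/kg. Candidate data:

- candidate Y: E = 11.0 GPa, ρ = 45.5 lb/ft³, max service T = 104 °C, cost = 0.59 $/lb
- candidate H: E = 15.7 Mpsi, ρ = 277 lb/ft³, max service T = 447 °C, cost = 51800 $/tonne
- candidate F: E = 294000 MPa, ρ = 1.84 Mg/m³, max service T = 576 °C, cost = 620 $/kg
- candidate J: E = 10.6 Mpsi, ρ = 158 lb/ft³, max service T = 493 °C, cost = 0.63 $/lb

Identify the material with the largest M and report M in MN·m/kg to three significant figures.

Screen on constraints: max service T ≥ 276 °C; cost ≤ 340 $/kg. Survivors: candidate H, candidate J.
In SI units:
  candidate H: E = 108.2 GPa, ρ = 4437 kg/m³
  candidate J: E = 73.08 GPa, ρ = 2531 kg/m³
  candidate J: M = 28.9 MN·m/kg
  candidate H: M = 24.4 MN·m/kg
Candidate J has the largest M.

candidate J, M = 28.9 MN·m/kg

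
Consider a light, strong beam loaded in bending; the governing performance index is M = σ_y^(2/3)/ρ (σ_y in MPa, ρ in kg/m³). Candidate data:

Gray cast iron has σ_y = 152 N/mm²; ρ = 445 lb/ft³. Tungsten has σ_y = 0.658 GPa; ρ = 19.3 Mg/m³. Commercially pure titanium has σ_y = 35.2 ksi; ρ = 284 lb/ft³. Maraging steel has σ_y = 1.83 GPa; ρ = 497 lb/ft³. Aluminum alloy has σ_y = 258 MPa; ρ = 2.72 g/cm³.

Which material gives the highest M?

Convert each candidate to consistent units, then evaluate M:
  gray cast iron: σ_y = 152.0 MPa, ρ = 7128 kg/m³
  tungsten: σ_y = 658.0 MPa, ρ = 19300 kg/m³
  commercially pure titanium: σ_y = 242.7 MPa, ρ = 4549 kg/m³
  maraging steel: σ_y = 1830 MPa, ρ = 7961 kg/m³
  aluminum alloy: σ_y = 258.0 MPa, ρ = 2720 kg/m³
  maraging steel: M = 18.8×10⁻³
  aluminum alloy: M = 14.9×10⁻³
  commercially pure titanium: M = 8.55×10⁻³
  gray cast iron: M = 4.00×10⁻³
  tungsten: M = 3.92×10⁻³
Highest index: maraging steel.

maraging steel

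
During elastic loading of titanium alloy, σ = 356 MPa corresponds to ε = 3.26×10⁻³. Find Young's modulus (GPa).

109 GPa

E = σ/ε = 356 MPa / 3.26×10⁻³ = 109200 MPa = 109 GPa.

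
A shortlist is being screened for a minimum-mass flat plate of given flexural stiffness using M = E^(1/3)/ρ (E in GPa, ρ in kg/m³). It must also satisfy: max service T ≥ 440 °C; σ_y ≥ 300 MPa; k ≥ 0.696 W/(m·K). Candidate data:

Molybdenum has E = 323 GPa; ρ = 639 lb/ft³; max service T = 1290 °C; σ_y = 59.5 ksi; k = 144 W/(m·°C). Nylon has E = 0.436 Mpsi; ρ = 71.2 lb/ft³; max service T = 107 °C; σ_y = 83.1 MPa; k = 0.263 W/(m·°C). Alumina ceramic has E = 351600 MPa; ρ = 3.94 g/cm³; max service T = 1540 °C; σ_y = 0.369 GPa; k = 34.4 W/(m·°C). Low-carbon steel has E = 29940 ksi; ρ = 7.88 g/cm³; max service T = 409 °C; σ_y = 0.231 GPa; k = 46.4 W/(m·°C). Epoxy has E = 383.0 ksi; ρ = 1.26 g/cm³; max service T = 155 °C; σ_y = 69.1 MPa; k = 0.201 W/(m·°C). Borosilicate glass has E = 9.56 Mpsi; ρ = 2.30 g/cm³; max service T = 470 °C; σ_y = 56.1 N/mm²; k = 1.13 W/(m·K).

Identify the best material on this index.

Screen on constraints: max service T ≥ 440 °C; σ_y ≥ 300 MPa; k ≥ 0.696 W/(m·K). Survivors: molybdenum, alumina ceramic.
Convert each candidate to consistent units, then evaluate M:
  molybdenum: E = 323.0 GPa, ρ = 10240 kg/m³
  alumina ceramic: E = 351.6 GPa, ρ = 3940 kg/m³
  alumina ceramic: M = 1.79×10⁻³
  molybdenum: M = 0.670×10⁻³
The maximum is for alumina ceramic.

alumina ceramic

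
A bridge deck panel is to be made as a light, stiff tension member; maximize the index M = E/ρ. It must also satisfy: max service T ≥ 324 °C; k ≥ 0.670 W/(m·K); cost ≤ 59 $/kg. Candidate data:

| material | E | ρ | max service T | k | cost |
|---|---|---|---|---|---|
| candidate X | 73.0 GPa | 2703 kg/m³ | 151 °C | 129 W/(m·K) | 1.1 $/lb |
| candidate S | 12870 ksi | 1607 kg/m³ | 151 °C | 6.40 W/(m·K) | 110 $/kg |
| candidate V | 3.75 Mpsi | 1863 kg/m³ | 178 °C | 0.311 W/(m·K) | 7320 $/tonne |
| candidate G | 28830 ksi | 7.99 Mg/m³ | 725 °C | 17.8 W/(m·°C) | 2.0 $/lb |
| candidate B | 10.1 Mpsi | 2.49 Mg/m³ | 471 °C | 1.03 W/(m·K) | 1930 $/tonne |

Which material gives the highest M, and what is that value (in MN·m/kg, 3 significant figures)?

candidate B, M = 28.0 MN·m/kg

Screen on constraints: max service T ≥ 324 °C; k ≥ 0.670 W/(m·K); cost ≤ 59 $/kg. Survivors: candidate G, candidate B.
Normalizing units and computing the index:
  candidate G: E = 198.8 GPa, ρ = 7990 kg/m³
  candidate B: E = 69.64 GPa, ρ = 2490 kg/m³
  candidate B: M = 28.0 MN·m/kg
  candidate G: M = 24.9 MN·m/kg
Candidate B ranks first.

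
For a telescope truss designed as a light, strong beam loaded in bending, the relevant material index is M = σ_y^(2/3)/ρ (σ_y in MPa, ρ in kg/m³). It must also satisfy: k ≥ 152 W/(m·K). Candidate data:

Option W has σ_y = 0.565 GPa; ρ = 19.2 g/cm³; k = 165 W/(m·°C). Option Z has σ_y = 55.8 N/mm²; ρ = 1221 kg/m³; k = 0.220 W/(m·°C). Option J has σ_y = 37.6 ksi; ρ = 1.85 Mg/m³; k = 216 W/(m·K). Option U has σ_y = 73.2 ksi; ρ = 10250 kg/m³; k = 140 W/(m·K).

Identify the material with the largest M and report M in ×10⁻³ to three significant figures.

option J, M = 22.0×10⁻³

Screen on constraints: k ≥ 152 W/(m·K). Survivors: option W, option J.
Convert each candidate to consistent units, then evaluate M:
  option W: σ_y = 565.0 MPa, ρ = 19200 kg/m³
  option J: σ_y = 259.2 MPa, ρ = 1850 kg/m³
  option J: M = 22.0×10⁻³
  option W: M = 3.56×10⁻³
Option J has the largest M.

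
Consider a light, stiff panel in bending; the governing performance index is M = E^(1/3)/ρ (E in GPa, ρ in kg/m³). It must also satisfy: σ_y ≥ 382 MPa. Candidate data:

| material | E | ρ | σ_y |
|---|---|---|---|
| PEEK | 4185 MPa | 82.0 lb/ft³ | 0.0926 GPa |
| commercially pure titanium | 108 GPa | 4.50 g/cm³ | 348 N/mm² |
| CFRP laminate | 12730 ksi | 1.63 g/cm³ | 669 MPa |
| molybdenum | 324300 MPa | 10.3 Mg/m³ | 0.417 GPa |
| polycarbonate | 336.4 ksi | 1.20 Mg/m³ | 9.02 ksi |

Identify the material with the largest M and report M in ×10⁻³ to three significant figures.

CFRP laminate, M = 2.73×10⁻³

Screen on constraints: σ_y ≥ 382 MPa. Survivors: CFRP laminate, molybdenum.
After converting to SI:
  CFRP laminate: E = 87.77 GPa, ρ = 1630 kg/m³
  molybdenum: E = 324.3 GPa, ρ = 10300 kg/m³
  CFRP laminate: M = 2.73×10⁻³
  molybdenum: M = 0.667×10⁻³
Highest index: CFRP laminate.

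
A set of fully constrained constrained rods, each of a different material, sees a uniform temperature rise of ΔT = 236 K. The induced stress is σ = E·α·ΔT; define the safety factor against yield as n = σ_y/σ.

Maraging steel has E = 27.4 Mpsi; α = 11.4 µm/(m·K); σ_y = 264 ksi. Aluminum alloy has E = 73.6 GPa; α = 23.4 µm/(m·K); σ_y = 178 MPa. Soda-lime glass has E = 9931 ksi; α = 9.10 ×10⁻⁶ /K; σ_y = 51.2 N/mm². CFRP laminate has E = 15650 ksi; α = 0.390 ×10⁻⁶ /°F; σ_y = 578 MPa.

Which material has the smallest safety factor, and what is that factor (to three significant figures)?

soda-lime glass, n = 0.348

With everything in SI (GPa, ×10⁻⁶/K, MPa):
  maraging steel: E = 188.9, α = 11.4, σ_y = 1820 → σ = 508 MPa, n = 3.58
  aluminum alloy: E = 73.60, α = 23.4, σ_y = 178.0 → σ = 406 MPa, n = 0.438
  soda-lime glass: E = 68.47, α = 9.10, σ_y = 51.20 → σ = 147 MPa, n = 0.348
  CFRP laminate: E = 107.9, α = 0.702, σ_y = 578.0 → σ = 17.9 MPa, n = 32.3
Smallest n: soda-lime glass with n = 0.348.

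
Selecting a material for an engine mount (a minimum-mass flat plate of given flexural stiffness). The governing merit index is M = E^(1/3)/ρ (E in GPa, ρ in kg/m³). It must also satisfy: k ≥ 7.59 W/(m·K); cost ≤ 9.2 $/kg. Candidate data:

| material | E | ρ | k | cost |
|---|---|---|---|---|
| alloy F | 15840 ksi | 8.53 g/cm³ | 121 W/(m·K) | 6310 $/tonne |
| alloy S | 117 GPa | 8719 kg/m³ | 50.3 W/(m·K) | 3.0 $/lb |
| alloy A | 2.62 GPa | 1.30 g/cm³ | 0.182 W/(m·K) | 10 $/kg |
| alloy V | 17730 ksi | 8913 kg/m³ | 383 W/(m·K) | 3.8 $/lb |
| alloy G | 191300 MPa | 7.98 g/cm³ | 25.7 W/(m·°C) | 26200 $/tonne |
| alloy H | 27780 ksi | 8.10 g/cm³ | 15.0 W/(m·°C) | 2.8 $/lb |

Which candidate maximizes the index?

alloy H

Screen on constraints: k ≥ 7.59 W/(m·K); cost ≤ 9.2 $/kg. Survivors: alloy F, alloy S, alloy V, alloy H.
Normalizing units and computing the index:
  alloy F: E = 109.2 GPa, ρ = 8530 kg/m³
  alloy S: E = 117.0 GPa, ρ = 8719 kg/m³
  alloy V: E = 122.2 GPa, ρ = 8913 kg/m³
  alloy H: E = 191.5 GPa, ρ = 8100 kg/m³
  alloy H: M = 0.712×10⁻³
  alloy S: M = 0.561×10⁻³
  alloy F: M = 0.560×10⁻³
  alloy V: M = 0.557×10⁻³
Alloy H has the largest M.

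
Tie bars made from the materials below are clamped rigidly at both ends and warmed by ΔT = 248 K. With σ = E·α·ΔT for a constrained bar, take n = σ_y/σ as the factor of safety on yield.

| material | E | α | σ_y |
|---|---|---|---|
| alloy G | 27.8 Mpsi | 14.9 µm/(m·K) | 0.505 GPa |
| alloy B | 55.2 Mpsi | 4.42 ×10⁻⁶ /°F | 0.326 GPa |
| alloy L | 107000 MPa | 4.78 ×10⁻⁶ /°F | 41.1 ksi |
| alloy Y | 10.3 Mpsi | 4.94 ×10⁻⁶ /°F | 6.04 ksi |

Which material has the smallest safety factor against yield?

alloy Y

Converting E to GPa, α to ×10⁻⁶/K, σ_y to MPa, then σ and n for each:
  alloy G: E = 191.7, α = 14.9, σ_y = 505.0 → σ = 708 MPa, n = 0.713
  alloy B: E = 380.6, α = 7.96, σ_y = 326.0 → σ = 751 MPa, n = 0.434
  alloy L: E = 107.0, α = 8.60, σ_y = 283.4 → σ = 228 MPa, n = 1.24
  alloy Y: E = 71.02, α = 8.89, σ_y = 41.64 → σ = 157 MPa, n = 0.266
Alloy Y has the lowest safety factor, n = 0.266.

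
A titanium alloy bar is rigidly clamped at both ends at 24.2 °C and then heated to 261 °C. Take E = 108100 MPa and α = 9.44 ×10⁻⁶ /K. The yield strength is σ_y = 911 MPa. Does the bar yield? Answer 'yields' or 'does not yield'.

does not yield

E = 108100 MPa = 108.1 GPa.
ΔT = 236.8 K. Constrained thermal stress σ = E·α·ΔT = 108.1×10³ MPa × 9.44×10⁻⁶ × 236.8 = 242 MPa (compressive).
Compare to σ_y = 911 MPa: σ < σ_y, so it does not yield.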